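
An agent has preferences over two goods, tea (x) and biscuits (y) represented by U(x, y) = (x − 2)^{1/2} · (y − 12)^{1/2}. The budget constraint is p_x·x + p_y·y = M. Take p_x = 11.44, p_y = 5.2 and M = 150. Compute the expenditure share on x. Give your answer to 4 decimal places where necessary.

Let x' = x−2, y' = y−12. MRS = y'/x' = p_x/p_y.
After buying the subsistence bundle (2, 12), a share 0.5 of the remaining income goes to x: x* = 2 + 0.5·(M − 2p_x − 12p_y)/p_x.
Discretionary income = 150 − 2·11.44 − 12·5.2 = 64.72; x* = 2 + 0.5·64.72/11.44 = 4.8287; y* = 12 + 0.5·64.72/5.2 = 18.2231.
Expenditure on x: 11.44·4.8287 = 55.24; share = 0.3683.

share on x = 0.3683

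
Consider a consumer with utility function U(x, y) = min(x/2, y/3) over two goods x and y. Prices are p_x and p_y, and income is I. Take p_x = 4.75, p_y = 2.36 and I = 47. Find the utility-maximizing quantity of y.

With perfect complements, no substitution: consume in ratio x:y = 2:3.
Budget: p_x·x + p_y·(3/2)·x = I, so (2·p_x + 3·p_y)·x = 2·I.
Demand: x*(p_x,p_y,I) = 2·I/(2·p_x + 3·p_y), y* = 3·I/(2·p_x + 3·p_y).
Here 2·4.75 + 3·2.36 = 16.58, giving y* = 8.5042.

y* = 8.5042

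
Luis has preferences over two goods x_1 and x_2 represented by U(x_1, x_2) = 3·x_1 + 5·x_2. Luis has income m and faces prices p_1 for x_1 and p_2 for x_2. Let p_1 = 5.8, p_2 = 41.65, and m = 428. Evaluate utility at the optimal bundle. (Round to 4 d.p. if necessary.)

V = 221.3793

Perfect substitutes: compare marginal utility per dollar. 3/p_1 vs 5/p_2 → 0.5172 vs 0.12.
x_1 gives more utility per dollar, so spend all income on x_1: x_1* = m/p_1, x_2* = 0.
Numerically: x_1* = 73.7931, x_2* = 0.
Utility at the optimum: U(73.7931, 0) = 221.3793.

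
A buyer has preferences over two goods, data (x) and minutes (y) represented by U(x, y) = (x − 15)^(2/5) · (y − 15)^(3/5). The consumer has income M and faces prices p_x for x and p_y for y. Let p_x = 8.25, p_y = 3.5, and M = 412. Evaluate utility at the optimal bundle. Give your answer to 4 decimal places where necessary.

Discretionary income = 412 − 15·8.25 − 15·3.5 = 235.75; x* = 15 + 0.4·235.75/8.25 = 26.4303; y* = 15 + 0.6·235.75/3.5 = 55.4143.
Utility at the optimum: U(26.4303, 55.4143) = 24.3862.

V = 24.3862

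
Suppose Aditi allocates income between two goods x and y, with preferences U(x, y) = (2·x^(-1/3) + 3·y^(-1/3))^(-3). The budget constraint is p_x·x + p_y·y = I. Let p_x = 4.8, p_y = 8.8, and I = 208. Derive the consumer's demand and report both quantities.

From the CES first-order condition, (2/3)·(y/x)^(4/3) = p_x/p_y.
Hence y/x = ((3/2)·p_x/p_y)^(1/(4/3)), i.e. raised to the 0.75 power.
With the ratio pinned down, the budget gives x* = I/(p_x + p_y·(y/x)) and y* = (y/x)·x*.
Numerically y/x = 0.860275, so x* = 208/(4.8 + 8.8·0.860275) = 16.8143 and y* = 0.860275·16.8143 = 14.4649.

x* = 16.8143, y* = 14.4649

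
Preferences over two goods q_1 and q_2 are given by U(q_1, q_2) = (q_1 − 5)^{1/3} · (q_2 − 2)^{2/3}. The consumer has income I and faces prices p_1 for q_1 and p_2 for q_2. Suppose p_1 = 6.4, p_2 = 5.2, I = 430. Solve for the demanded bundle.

Let q_1' = q_1−5, q_2' = q_2−2. MRS = (1/2)·q_2'/q_1' = p_1/p_2.
Substituting into the budget: q_1* = 5 + 1/3·(I − 5·p_1 − 2·p_2)/p_1, and q_2* = 2 + 2/3·(…)/p_2.
Discretionary income = 430 − 5·6.4 − 2·5.2 = 387.6; q_1* = 5 + 1/3·387.6/6.4 = 25.1875; q_2* = 2 + 2/3·387.6/5.2 = 51.6923.

q_1* = 25.1875, q_2* = 51.6923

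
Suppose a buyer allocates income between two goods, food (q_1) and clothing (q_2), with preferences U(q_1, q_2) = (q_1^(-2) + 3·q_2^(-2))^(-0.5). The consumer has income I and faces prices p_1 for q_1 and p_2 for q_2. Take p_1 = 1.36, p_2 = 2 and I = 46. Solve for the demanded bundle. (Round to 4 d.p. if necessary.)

Numerically q_2/q_1 = 1.268265, so q_1* = 46/(1.36 + 2·1.268265) = 11.8054 and q_2* = 1.268265·11.8054 = 14.9723.

q_1* = 11.8054, q_2* = 14.9723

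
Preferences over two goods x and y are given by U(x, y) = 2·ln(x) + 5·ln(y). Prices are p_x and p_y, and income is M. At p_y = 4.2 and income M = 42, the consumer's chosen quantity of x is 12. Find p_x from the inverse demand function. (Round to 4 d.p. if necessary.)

p_x = 1

Tangency: MRS = (2/5)·y/x = p_x/p_y.
Rearranging, p_y·y = (5/2)·p_x·x. Substituting into the budget gives p_x·x·(1 + (5/2)) = M.
Demand: x*(p_x,p_y,M) = 2/7·M/p_x and y* = 5/7·M/p_y.
Set x* = 12 in the demand function and solve for p_x: p_x = 1.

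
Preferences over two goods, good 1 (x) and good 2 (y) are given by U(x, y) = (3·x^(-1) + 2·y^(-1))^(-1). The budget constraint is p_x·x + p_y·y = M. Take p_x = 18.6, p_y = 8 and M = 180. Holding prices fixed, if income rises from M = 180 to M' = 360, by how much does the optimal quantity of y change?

Δy* = 7.8466

MU_x ∝ 3·x^(-2), MU_y ∝ 2·y^(-2), so MRS = (3/2)·(y/x)^(2) = p_x/p_y.
Hence y/x = ((2/3)·p_x/p_y)^(1/(2)), i.e. raised to the 0.5 power.
Substitute y = (y/x)·x into the budget: x* = M/(p_x + p_y·(y/x)).
Numerically y/x = 1.24499, so x* = 180/(18.6 + 8·1.24499) = 6.3025 and y* = 1.24499·6.3025 = 7.8466.
At M' = 360: y* = 15.6932. Change: 15.6932 − 7.8466 = 7.8466.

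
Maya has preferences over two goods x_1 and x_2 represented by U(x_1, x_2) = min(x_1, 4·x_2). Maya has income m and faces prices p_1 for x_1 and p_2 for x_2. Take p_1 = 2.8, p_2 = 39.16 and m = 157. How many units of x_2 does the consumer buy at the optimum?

Leontief preferences: the optimum is at the kink where x_1/4 = x_2/1, i.e. x_2 = (1/4)·x_1.
Budget: p_1·x_1 + p_2·(1/4)·x_1 = m, so (4·p_1 + p_2)·x_1 = 4·m.
Demand: x_1*(p_1,p_2,m) = 4·m/(4·p_1 + p_2), x_2* = m/(4·p_1 + p_2).
Here 4·2.8 + 39.16 = 50.36, giving x_2* = 3.1176.

x_2* = 3.1176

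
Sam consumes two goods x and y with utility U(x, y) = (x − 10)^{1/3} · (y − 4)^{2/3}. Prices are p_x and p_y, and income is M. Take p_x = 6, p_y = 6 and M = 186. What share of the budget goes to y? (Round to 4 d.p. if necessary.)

Discretionary income = 186 − 10·6 − 4·6 = 102; x* = 10 + 1/3·102/6 = 15.6667; y* = 4 + 2/3·102/6 = 15.3333.
Expenditure on y: 6·15.3333 = 92; share = 0.4946.

share on y = 0.4946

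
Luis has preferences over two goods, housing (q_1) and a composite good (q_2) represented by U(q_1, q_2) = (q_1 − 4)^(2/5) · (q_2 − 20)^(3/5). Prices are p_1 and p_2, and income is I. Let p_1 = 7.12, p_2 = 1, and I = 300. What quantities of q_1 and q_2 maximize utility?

MRS = (2/3)·(q_2−20)/(q_1−4). Tangency with p_1/p_2 gives q_2−20 = (3/2)·(p_1/p_2)·(q_1−4).
After buying the subsistence bundle (4, 20), a share 0.4 of the remaining income goes to q_1: q_1* = 4 + 0.4·(I − 4p_1 − 20p_2)/p_1.
Discretionary income = 300 − 4·7.12 − 20·1 = 251.52; q_1* = 4 + 0.4·251.52/7.12 = 18.1303; q_2* = 20 + 0.6·251.52/1 = 170.912.

q_1* = 18.1303, q_2* = 170.912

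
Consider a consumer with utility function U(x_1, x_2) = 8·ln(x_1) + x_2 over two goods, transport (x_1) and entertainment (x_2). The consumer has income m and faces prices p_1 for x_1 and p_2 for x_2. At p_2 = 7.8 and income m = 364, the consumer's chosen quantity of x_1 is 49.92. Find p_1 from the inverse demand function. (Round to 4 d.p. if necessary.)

Set MRS = p_1/p_2: (8/x_1)/1 = p_1/p_2.
So x_1*(p_1,p_2) = 8·p_2/p_1, independent of income; and x_2* = (m − 8·p_2)/p_2.
Set x_1* = 49.92 in the demand function and solve for p_1: p_1 = 1.25.

p_1 = 1.25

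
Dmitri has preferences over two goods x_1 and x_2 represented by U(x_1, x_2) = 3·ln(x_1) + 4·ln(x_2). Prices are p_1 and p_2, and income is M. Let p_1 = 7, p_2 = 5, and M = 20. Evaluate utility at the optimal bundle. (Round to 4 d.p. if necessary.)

V = 3.9143

MU_x_1/MU_x_2 = (3·x_2)/(4·x_1); tangency sets this equal to p_1/p_2.
Rearranging, p_2·x_2 = (4/3)·p_1·x_1. Substituting into the budget gives p_1·x_1·(1 + (4/3)) = M.
Demand: x_1*(p_1,p_2,M) = 3/7·M/p_1 and x_2* = 4/7·M/p_2.
At p_1=7, p_2=5, M=20: x_1* = 3/7·20/7 = 1.2245, x_2* = 2.2857.
Utility at the optimum: U(1.2245, 2.2857) = 3.9143.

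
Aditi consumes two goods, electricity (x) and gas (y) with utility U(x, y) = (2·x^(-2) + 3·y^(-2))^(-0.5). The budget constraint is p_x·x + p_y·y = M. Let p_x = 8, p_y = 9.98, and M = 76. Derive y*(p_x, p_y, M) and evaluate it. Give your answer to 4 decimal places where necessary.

y* = 4.342

MRS = MU_x/MU_y = (2/3)·(y/x)^(3). Set equal to p_x/p_y.
Solve for the ratio: y/x = [(3/2)·p_x/p_y]^(1/3).
With the ratio pinned down, the budget gives x* = M/(p_x + p_y·(y/x)) and y* = (y/x)·x*.
Numerically y/x = 1.063368, so x* = 76/(8 + 9.98·1.063368) = 4.0833 and y* = 1.063368·4.0833 = 4.342.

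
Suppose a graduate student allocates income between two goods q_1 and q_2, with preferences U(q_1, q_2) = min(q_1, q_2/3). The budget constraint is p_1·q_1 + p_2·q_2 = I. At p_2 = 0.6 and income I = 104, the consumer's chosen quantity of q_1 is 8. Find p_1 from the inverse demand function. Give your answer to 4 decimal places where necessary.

p_1 = 11.2

With perfect complements, no substitution: consume in ratio q_1:q_2 = 1:3.
Budget: p_1·q_1 + p_2·3·q_1 = I, so (p_1 + 3·p_2)·q_1 = I.
Demand: q_1*(p_1,p_2,I) = I/(p_1 + 3·p_2), q_2* = 3·I/(p_1 + 3·p_2).
Set q_1* = 8 in the demand function and solve for p_1: p_1 = 11.2.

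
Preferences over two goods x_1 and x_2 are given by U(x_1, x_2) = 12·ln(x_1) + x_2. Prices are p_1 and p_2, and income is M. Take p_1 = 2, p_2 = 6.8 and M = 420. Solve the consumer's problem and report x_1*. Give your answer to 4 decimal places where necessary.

x_1* = 40.8

Set MRS = p_1/p_2: (12/x_1)/1 = p_1/p_2.
So x_1*(p_1,p_2) = 12·p_2/p_1, independent of income; and x_2* = (M − 12·p_2)/p_2.
At the given prices: x_1* = 12·6.8/2 = 40.8.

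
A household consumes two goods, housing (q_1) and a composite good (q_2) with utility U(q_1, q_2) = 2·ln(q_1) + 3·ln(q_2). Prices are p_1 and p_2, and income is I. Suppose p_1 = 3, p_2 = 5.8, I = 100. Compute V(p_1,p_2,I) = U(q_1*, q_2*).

Tangency: MRS = (2/3)·q_2/q_1 = p_1/p_2.
Rearranging, p_2·q_2 = (3/2)·p_1·q_1. Substituting into the budget gives p_1·q_1·(1 + (3/2)) = I.
Demand: q_1*(p_1,p_2,I) = 0.4·I/p_1 and q_2* = 0.6·I/p_2.
At p_1=3, p_2=5.8, I=100: q_1* = 0.4·100/3 = 13.3333, q_2* = 10.3448.
Utility at the optimum: U(13.3333, 10.3448) = 12.19.

V = 12.19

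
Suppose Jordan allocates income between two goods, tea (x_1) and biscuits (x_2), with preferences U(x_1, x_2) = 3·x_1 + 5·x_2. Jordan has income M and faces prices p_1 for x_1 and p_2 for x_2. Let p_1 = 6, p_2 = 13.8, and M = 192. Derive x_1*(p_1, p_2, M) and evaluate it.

x_1* = 32

Perfect substitutes: compare marginal utility per dollar. 3/p_1 vs 5/p_2 → 0.5 vs 0.3623.
x_1 gives more utility per dollar, so spend all income on x_1: x_1* = M/p_1, x_2* = 0.
Numerically: x_1* = 32, x_2* = 0.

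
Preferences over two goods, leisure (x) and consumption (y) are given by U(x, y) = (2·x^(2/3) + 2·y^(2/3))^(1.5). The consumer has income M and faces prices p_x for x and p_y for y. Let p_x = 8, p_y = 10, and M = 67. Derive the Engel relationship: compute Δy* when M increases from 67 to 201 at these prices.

With the ratio pinned down, the budget gives x* = M/(p_x + p_y·(y/x)) and y* = (y/x)·x*.
Numerically y/x = 0.512, so x* = 67/(8 + 10·0.512) = 5.1067 and y* = 0.512·5.1067 = 2.6146.
At M' = 201: y* = 7.8439. Change: 7.8439 − 2.6146 = 5.2293.

Δy* = 5.2293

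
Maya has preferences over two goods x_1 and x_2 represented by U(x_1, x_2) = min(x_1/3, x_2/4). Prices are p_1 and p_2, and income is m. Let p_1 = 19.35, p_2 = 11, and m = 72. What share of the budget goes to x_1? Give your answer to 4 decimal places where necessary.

share on x_1 = 0.5688

With perfect complements, no substitution: consume in ratio x_1:x_2 = 3:4.
Budget: p_1·x_1 + p_2·(4/3)·x_1 = m, so (3·p_1 + 4·p_2)·x_1 = 3·m.
Demand: x_1*(p_1,p_2,m) = 3·m/(3·p_1 + 4·p_2), x_2* = 4·m/(3·p_1 + 4·p_2).
Here 3·19.35 + 4·11 = 102.05, giving x_1* = 2.1166 and x_2* = 2.8221.
Expenditure on x_1: 19.35·2.1166 = 40.9564; share = 0.5688.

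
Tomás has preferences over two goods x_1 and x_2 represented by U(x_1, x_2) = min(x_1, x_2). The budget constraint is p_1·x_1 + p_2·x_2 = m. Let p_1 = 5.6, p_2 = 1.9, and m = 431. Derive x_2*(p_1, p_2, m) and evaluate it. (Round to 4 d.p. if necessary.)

x_2* = 57.4667

Demand: x_1*(p_1,p_2,m) = m/(p_1 + p_2), x_2* = m/(p_1 + p_2).
Here 5.6 + 1.9 = 7.5, giving x_2* = 57.4667.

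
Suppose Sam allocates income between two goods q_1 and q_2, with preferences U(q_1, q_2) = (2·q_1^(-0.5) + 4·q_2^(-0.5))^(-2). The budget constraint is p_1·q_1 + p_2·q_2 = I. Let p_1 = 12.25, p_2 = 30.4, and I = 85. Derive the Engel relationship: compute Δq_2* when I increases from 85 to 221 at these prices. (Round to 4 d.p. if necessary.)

MU_q_1 ∝ 2·q_1^(-1.5), MU_q_2 ∝ 4·q_2^(-1.5), so MRS = (1/2)·(q_2/q_1)^(1.5) = p_1/p_2.
Solve for the ratio: q_2/q_1 = [2·p_1/p_2]^(2/3).
With the ratio pinned down, the budget gives q_1* = I/(p_1 + p_2·(q_2/q_1)) and q_2* = (q_2/q_1)·q_1*.
Numerically q_2/q_1 = 0.866021, so q_1* = 85/(12.25 + 30.4·0.866021) = 2.2034 and q_2* = 0.866021·2.2034 = 1.9082.
At I' = 221: q_2* = 4.9613. Change: 4.9613 − 1.9082 = 3.0531.

Δq_2* = 3.0531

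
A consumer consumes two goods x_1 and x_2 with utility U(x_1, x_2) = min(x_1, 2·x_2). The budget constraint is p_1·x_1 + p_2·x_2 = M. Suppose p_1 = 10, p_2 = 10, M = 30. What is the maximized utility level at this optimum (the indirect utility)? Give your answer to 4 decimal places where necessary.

V = 2

With perfect complements, no substitution: consume in ratio x_1:x_2 = 2:1.
Budget: p_1·x_1 + p_2·(1/2)·x_1 = M, so (2·p_1 + p_2)·x_1 = 2·M.
Demand: x_1*(p_1,p_2,M) = 2·M/(2·p_1 + p_2), x_2* = M/(2·p_1 + p_2).
Here 2·10 + 10 = 30, giving x_1* = 2 and x_2* = 1.
Utility at the optimum: U(2, 1) = 2.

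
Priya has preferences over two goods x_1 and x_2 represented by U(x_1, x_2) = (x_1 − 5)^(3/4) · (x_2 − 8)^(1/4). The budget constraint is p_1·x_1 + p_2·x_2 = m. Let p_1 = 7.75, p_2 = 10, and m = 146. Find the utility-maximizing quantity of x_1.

x_1* = 7.6371

This is Cobb-Douglas in (x_1−5, x_2−8): tangency gives 0.75·p_2·(x_2−8) = 0.25·p_1·(x_1−5).
After buying the subsistence bundle (5, 8), a share 0.75 of the remaining income goes to x_1: x_1* = 5 + 0.75·(m − 5p_1 − 8p_2)/p_1.
Discretionary income = 146 − 5·7.75 − 8·10 = 27.25; x_1* = 5 + 0.75·27.25/7.75 = 7.6371.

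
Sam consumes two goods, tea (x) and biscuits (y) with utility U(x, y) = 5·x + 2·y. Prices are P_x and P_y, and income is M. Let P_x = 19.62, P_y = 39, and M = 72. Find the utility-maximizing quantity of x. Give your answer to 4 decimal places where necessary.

x* = 3.6697

Linear utility — the consumer picks whichever good has higher MU/price: 5/19.62 = 0.2548 vs 2/39 = 0.0513.
x gives more utility per dollar, so spend all income on x: x* = M/P_x, y* = 0.
Numerically: x* = 3.6697, y* = 0.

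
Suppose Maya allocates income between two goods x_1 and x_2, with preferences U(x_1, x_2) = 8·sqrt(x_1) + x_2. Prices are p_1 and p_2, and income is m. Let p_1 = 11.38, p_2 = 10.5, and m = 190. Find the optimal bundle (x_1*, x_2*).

x_1* = 13.6212, x_2* = 3.3325

Set MRS = p_1/p_2: 4·x_1^(−1/2) = p_1/p_2.
Thus x_1* = (4·p_2/p_1)² — independent of m — with the rest of income spent on x_2.
Plugging in: x_1* = (4·10.5/11.38)² = 13.6212, x_2* = 3.3325.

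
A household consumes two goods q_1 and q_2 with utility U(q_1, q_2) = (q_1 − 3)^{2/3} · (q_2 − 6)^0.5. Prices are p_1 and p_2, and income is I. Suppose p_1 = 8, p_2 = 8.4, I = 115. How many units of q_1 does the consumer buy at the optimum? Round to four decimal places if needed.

This is Cobb-Douglas in (q_1−3, q_2−6): tangency gives 2/3·p_2·(q_2−6) = 0.5·p_1·(q_1−3).
Substituting into the budget: q_1* = 3 + 4/7·(I − 3·p_1 − 6·p_2)/p_1, and q_2* = 6 + 3/7·(…)/p_2.
Discretionary income = 115 − 3·8 − 6·8.4 = 40.6; q_1* = 3 + 4/7·40.6/8 = 5.9.

q_1* = 5.9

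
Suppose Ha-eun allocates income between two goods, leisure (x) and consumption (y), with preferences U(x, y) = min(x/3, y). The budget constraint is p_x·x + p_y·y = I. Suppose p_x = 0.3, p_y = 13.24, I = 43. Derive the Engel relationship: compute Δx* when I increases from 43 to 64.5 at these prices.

Δx* = 4.5615

Leontief preferences: the optimum is at the kink where x/3 = y/1, i.e. y = (1/3)·x.
Budget: p_x·x + p_y·(1/3)·x = I, so (3·p_x + p_y)·x = 3·I.
Demand: x*(p_x,p_y,I) = 3·I/(3·p_x + p_y), y* = I/(3·p_x + p_y).
Here 3·0.3 + 13.24 = 14.14, giving x* = 9.1231.
At I' = 64.5: x* = 13.6846. Change: 13.6846 − 9.1231 = 4.5615.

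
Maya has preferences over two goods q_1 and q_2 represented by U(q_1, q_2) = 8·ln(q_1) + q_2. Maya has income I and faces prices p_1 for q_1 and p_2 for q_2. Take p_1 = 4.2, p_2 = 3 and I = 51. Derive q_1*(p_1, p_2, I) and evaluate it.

q_1* = 5.7143

At the given prices: q_1* = 8·3/4.2 = 5.7143.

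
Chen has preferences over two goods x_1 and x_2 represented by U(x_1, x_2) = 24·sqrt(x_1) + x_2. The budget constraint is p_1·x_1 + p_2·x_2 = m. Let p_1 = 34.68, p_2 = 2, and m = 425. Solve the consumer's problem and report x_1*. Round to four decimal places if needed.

MU_x_1 = 12/√x_1, MU_x_2 = 1. Tangency: 12/√x_1 = p_1/p_2.
Thus x_1* = (12·p_2/p_1)² — independent of m — with the rest of income spent on x_2.
Plugging in: x_1* = (12·2/34.68)² = 0.4789.

x_1* = 0.4789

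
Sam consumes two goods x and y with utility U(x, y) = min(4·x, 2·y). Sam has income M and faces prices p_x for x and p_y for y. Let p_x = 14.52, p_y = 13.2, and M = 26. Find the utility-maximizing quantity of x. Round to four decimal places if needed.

x* = 0.6354

Leontief preferences: the optimum is at the kink where x/2 = y/4, i.e. y = 2·x.
Budget: p_x·x + p_y·2·x = M, so (2·p_x + 4·p_y)·x = 2·M.
Demand: x*(p_x,p_y,M) = 2·M/(2·p_x + 4·p_y), y* = 4·M/(2·p_x + 4·p_y).
Here 2·14.52 + 4·13.2 = 81.84, giving x* = 0.6354.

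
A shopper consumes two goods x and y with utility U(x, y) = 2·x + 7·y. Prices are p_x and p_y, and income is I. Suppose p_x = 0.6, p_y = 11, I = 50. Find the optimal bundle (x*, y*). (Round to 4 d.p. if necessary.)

x* = 83.3333, y* = 0

Linear utility — the consumer picks whichever good has higher MU/price: 2/0.6 = 3.3333 vs 7/11 = 0.6364.
x gives more utility per dollar, so spend all income on x: x* = I/p_x, y* = 0.
Numerically: x* = 83.3333, y* = 0.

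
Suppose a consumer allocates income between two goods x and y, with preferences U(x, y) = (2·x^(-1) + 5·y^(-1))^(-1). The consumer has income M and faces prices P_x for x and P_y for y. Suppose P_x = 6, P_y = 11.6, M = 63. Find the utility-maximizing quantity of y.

From the CES first-order condition, (2/5)·(y/x)^(2) = P_x/P_y.
Solve for the ratio: y/x = [(5/2)·P_x/P_y]^(0.5).
Substitute y = (y/x)·x into the budget: x* = M/(P_x + P_y·(y/x)).
Numerically y/x = 1.137147, so x* = 63/(6 + 11.6·1.137147) = 3.2828 and y* = 1.137147·3.2828 = 3.733.

y* = 3.733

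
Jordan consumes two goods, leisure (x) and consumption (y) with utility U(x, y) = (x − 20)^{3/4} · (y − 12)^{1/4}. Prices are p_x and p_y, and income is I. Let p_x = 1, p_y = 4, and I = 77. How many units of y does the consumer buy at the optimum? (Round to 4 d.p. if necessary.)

y* = 12.5625

Let x' = x−20, y' = y−12. MRS = 3·y'/x' = p_x/p_y.
After buying the subsistence bundle (20, 12), a share 0.75 of the remaining income goes to x: x* = 20 + 0.75·(I − 20p_x − 12p_y)/p_x.
Discretionary income = 77 − 20·1 − 12·4 = 9; y* = 12 + 0.25·9/4 = 12.5625.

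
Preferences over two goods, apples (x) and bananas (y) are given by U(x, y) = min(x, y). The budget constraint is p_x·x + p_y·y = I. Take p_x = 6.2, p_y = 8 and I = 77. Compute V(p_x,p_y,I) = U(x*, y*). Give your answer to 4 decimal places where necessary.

Leontief preferences: the optimum is at the kink where x/1 = y/1, i.e. y = x.
Budget: p_x·x + p_y·x = I, so (p_x + p_y)·x = I.
Demand: x*(p_x,p_y,I) = I/(p_x + p_y), y* = I/(p_x + p_y).
Here 6.2 + 8 = 14.2, giving x* = 5.4225 and y* = 5.4225.
Utility at the optimum: U(5.4225, 5.4225) = 5.4225.

V = 5.4225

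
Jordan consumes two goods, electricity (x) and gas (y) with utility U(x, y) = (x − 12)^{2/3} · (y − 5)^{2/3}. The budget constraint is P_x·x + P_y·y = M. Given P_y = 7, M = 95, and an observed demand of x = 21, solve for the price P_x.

P_x = 2

Let x' = x−12, y' = y−5. MRS = y'/x' = P_x/P_y.
Substituting into the budget: x* = 12 + 0.5·(M − 12·P_x − 5·P_y)/P_x, and y* = 5 + 0.5·(…)/P_y.
Set x* = 21 in the demand function and solve for P_x: P_x = 2.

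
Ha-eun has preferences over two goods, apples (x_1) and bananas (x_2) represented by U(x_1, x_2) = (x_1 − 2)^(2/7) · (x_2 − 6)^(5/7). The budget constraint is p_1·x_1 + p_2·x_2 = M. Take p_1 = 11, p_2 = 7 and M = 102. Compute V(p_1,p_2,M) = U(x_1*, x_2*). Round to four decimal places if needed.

V = 2.6229

Let x_1' = x_1−2, x_2' = x_2−6. MRS = (2/5)·x_2'/x_1' = p_1/p_2.
After buying the subsistence bundle (2, 6), a share 2/7 of the remaining income goes to x_1: x_1* = 2 + 2/7·(M − 2p_1 − 6p_2)/p_1.
Discretionary income = 102 − 2·11 − 6·7 = 38; x_1* = 2 + 2/7·38/11 = 2.987; x_2* = 6 + 5/7·38/7 = 9.8776.
Utility at the optimum: U(2.987, 9.8776) = 2.6229.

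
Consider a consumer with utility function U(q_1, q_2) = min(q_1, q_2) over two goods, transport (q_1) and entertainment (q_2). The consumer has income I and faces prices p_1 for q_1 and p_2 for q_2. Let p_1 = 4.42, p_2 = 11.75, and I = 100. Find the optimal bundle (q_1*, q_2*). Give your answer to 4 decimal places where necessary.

q_1* = 6.1843, q_2* = 6.1843

With perfect complements, no substitution: consume in ratio q_1:q_2 = 1:1.
Budget: p_1·q_1 + p_2·q_1 = I, so (p_1 + p_2)·q_1 = I.
Demand: q_1*(p_1,p_2,I) = I/(p_1 + p_2), q_2* = I/(p_1 + p_2).
Here 4.42 + 11.75 = 16.17, giving q_1* = 6.1843 and q_2* = 6.1843.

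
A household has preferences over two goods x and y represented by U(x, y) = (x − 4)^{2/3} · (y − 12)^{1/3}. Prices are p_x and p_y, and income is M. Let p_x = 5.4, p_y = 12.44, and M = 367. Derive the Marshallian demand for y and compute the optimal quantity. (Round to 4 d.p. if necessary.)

MRS = 2·(y−12)/(x−4). Tangency with p_x/p_y gives y−12 = (1/2)·(p_x/p_y)·(x−4).
Substituting into the budget: x* = 4 + 2/3·(M − 4·p_x − 12·p_y)/p_x, and y* = 12 + 1/3·(…)/p_y.
Discretionary income = 367 − 4·5.4 − 12·12.44 = 196.12; y* = 12 + 1/3·196.12/12.44 = 17.2551.

y* = 17.2551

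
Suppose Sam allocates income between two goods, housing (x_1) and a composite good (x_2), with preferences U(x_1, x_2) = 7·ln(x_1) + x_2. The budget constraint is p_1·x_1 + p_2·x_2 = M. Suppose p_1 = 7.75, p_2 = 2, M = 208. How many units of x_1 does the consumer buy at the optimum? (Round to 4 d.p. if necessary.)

x_1* = 1.8065

Set MRS = p_1/p_2: (7/x_1)/1 = p_1/p_2.
So x_1*(p_1,p_2) = 7·p_2/p_1, independent of income; and x_2* = (M − 7·p_2)/p_2.
At the given prices: x_1* = 7·2/7.75 = 1.8065.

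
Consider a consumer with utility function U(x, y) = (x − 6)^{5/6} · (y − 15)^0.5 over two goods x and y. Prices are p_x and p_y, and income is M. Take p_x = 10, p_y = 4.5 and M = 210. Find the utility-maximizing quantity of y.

MRS = (5/3)·(y−15)/(x−6). Tangency with p_x/p_y gives y−15 = (3/5)·(p_x/p_y)·(x−6).
After buying the subsistence bundle (6, 15), a share 0.625 of the remaining income goes to x: x* = 6 + 0.625·(M − 6p_x − 15p_y)/p_x.
Discretionary income = 210 − 6·10 − 15·4.5 = 82.5; y* = 15 + 0.375·82.5/4.5 = 21.875.

y* = 21.875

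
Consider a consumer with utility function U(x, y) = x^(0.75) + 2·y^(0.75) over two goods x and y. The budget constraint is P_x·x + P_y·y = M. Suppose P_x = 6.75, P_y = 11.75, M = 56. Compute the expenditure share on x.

share on x = 0.2479

With the ratio pinned down, the budget gives x* = M/(P_x + P_y·(y/x)) and y* = (y/x)·x*.
Numerically y/x = 1.742543, so x* = 56/(6.75 + 11.75·1.742543) = 2.0569 and y* = 1.742543·2.0569 = 3.5843.
Expenditure on x: 6.75·2.0569 = 13.8844; share = 0.2479.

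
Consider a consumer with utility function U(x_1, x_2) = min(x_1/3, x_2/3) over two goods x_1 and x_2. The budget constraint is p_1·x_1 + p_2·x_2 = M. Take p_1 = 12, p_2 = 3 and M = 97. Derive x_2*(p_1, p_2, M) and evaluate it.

Leontief preferences: the optimum is at the kink where x_1/3 = x_2/3, i.e. x_2 = x_1.
Budget: p_1·x_1 + p_2·x_1 = M, so (3·p_1 + 3·p_2)·x_1 = 3·M.
Demand: x_1*(p_1,p_2,M) = 3·M/(3·p_1 + 3·p_2), x_2* = 3·M/(3·p_1 + 3·p_2).
Here 3·12 + 3·3 = 45, giving x_2* = 6.4667.

x_2* = 6.4667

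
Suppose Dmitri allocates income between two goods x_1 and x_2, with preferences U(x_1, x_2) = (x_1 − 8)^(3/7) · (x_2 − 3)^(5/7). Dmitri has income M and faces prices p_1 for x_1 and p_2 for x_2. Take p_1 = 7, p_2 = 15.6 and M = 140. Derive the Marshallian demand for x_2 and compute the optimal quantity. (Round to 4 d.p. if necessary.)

Let x_1' = x_1−8, x_2' = x_2−3. MRS = (3/5)·x_2'/x_1' = p_1/p_2.
Substituting into the budget: x_1* = 8 + 0.375·(M − 8·p_1 − 3·p_2)/p_1, and x_2* = 3 + 0.625·(…)/p_2.
Discretionary income = 140 − 8·7 − 3·15.6 = 37.2; x_2* = 3 + 0.625·37.2/15.6 = 4.4904.

x_2* = 4.4904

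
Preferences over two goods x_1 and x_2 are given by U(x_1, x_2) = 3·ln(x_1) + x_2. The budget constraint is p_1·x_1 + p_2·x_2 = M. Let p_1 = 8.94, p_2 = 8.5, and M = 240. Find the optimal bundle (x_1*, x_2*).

MU_x_1 = 3/x_1, MU_x_2 = 1. Tangency: 3/x_1 = p_1/p_2.
So x_1*(p_1,p_2) = 3·p_2/p_1, independent of income; and x_2* = (M − 3·p_2)/p_2.
At the given prices: x_1* = 3·8.5/8.94 = 2.8523, and x_2* = 25.2353.

x_1* = 2.8523, x_2* = 25.2353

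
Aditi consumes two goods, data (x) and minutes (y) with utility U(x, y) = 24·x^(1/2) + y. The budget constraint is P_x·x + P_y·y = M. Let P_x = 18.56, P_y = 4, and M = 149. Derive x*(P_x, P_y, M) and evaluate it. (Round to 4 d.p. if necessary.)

Utility is quasi-linear in y; the FOC for x is 12/√x = P_x/P_y.
Solve: √x = 12·P_y/P_x, so x*(P_x,P_y) = (12·P_y/P_x)², and y* = (M − P_x·x*)/P_y.
Plugging in: x* = (12·4/18.56)² = 6.6885.

x* = 6.6885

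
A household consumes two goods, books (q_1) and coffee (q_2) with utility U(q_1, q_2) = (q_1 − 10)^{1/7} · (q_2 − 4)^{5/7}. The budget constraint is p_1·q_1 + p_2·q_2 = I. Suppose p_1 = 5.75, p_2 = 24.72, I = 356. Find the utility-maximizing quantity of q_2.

q_2* = 10.7294

MRS = (1/5)·(q_2−4)/(q_1−10). Tangency with p_1/p_2 gives q_2−4 = 5·(p_1/p_2)·(q_1−10).
Substituting into the budget: q_1* = 10 + 1/6·(I − 10·p_1 − 4·p_2)/p_1, and q_2* = 4 + 5/6·(…)/p_2.
Discretionary income = 356 − 10·5.75 − 4·24.72 = 199.62; q_2* = 4 + 5/6·199.62/24.72 = 10.7294.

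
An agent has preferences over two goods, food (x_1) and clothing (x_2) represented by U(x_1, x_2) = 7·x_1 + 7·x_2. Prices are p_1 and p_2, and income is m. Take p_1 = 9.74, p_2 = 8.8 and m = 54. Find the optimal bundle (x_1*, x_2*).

x_1* = 0, x_2* = 6.1364

Linear utility — the consumer picks whichever good has higher MU/price: 7/9.74 = 0.7187 vs 7/8.8 = 0.7955.
x_2 gives more utility per dollar, so spend all income on x_2: x_2* = m/p_2, x_1* = 0.
Numerically: x_1* = 0, x_2* = 6.1364.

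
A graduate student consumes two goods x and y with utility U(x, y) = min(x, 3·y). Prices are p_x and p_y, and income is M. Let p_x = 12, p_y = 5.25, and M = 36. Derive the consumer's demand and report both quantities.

Leontief preferences: the optimum is at the kink where x/3 = y/1, i.e. y = (1/3)·x.
Budget: p_x·x + p_y·(1/3)·x = M, so (3·p_x + p_y)·x = 3·M.
Demand: x*(p_x,p_y,M) = 3·M/(3·p_x + p_y), y* = M/(3·p_x + p_y).
Here 3·12 + 5.25 = 41.25, giving x* = 2.6182 and y* = 0.8727.

x* = 2.6182, y* = 0.8727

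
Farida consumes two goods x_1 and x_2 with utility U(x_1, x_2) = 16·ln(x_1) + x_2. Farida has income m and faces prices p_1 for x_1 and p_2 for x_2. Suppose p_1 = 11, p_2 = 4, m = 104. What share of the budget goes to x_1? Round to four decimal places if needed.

At the given prices: x_1* = 16·4/11 = 5.8182, and x_2* = 10.
Expenditure on x_1: 11·5.8182 = 64; share = 0.6154.

share on x_1 = 0.6154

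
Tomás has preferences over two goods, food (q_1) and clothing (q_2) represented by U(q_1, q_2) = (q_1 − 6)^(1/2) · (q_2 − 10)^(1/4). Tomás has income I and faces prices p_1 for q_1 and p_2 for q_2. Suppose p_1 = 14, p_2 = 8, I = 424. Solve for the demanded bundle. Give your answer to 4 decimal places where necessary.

q_1* = 18.381, q_2* = 20.8333

This is Cobb-Douglas in (q_1−6, q_2−10): tangency gives 0.5·p_2·(q_2−10) = 0.25·p_1·(q_1−6).
Substituting into the budget: q_1* = 6 + 2/3·(I − 6·p_1 − 10·p_2)/p_1, and q_2* = 10 + 1/3·(…)/p_2.
Discretionary income = 424 − 6·14 − 10·8 = 260; q_1* = 6 + 2/3·260/14 = 18.381; q_2* = 10 + 1/3·260/8 = 20.8333.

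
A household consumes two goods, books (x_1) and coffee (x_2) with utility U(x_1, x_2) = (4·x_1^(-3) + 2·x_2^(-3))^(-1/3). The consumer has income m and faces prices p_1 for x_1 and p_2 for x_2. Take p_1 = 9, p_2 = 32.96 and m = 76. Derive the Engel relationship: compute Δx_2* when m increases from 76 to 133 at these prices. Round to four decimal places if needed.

With the ratio pinned down, the budget gives x_1* = m/(p_1 + p_2·(x_2/x_1)) and x_2* = (x_2/x_1)·x_1*.
Numerically x_2/x_1 = 0.607864, so x_1* = 76/(9 + 32.96·0.607864) = 2.6175 and x_2* = 0.607864·2.6175 = 1.5911.
At m' = 133: x_2* = 2.7844. Change: 2.7844 − 1.5911 = 1.1933.

Δx_2* = 1.1933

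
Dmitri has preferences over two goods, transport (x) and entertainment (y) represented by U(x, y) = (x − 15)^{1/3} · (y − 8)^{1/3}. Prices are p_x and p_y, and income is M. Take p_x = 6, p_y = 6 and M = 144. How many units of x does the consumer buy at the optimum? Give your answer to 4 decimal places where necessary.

This is Cobb-Douglas in (x−15, y−8): tangency gives 1/3·p_y·(y−8) = 1/3·p_x·(x−15).
Substituting into the budget: x* = 15 + 0.5·(M − 15·p_x − 8·p_y)/p_x, and y* = 8 + 0.5·(…)/p_y.
Discretionary income = 144 − 15·6 − 8·6 = 6; x* = 15 + 0.5·6/6 = 15.5.

x* = 15.5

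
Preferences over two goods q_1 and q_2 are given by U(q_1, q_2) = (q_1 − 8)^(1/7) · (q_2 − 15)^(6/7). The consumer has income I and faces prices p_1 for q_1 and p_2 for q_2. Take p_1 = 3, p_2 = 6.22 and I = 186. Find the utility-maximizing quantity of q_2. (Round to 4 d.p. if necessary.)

q_2* = 24.4672

MRS = (1/6)·(q_2−15)/(q_1−8). Tangency with p_1/p_2 gives q_2−15 = 6·(p_1/p_2)·(q_1−8).
Substituting into the budget: q_1* = 8 + 1/7·(I − 8·p_1 − 15·p_2)/p_1, and q_2* = 15 + 6/7·(…)/p_2.
Discretionary income = 186 − 8·3 − 15·6.22 = 68.7; q_2* = 15 + 6/7·68.7/6.22 = 24.4672.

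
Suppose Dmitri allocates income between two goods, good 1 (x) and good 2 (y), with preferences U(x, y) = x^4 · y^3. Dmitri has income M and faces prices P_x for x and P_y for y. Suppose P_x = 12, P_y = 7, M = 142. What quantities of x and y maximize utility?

Tangency: MRS = (4/3)·y/x = P_x/P_y.
Rearranging, P_y·y = (3/4)·P_x·x. Substituting into the budget gives P_x·x·(1 + (3/4)) = M.
Demand: x*(P_x,P_y,M) = 4/7·M/P_x and y* = 3/7·M/P_y.
At P_x=12, P_y=7, M=142: x* = 4/7·142/12 = 6.7619, y* = 8.6939.

x* = 6.7619, y* = 8.6939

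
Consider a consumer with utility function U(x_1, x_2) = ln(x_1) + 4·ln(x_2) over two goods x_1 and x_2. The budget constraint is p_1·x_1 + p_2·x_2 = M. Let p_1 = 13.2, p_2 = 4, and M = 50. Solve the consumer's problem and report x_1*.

Demand: x_1*(p_1,p_2,M) = 0.2·M/p_1 and x_2* = 0.8·M/p_2.
At p_1=13.2, p_2=4, M=50: x_1* = 0.2·50/13.2 = 0.7576.

x_1* = 0.7576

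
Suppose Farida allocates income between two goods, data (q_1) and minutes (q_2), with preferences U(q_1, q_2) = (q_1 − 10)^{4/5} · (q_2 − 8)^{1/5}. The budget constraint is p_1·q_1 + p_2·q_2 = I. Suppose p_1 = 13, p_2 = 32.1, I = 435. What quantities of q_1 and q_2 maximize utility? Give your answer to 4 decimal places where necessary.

Let q_1' = q_1−10, q_2' = q_2−8. MRS = 4·q_2'/q_1' = p_1/p_2.
Substituting into the budget: q_1* = 10 + 0.8·(I − 10·p_1 − 8·p_2)/p_1, and q_2* = 8 + 0.2·(…)/p_2.
Discretionary income = 435 − 10·13 − 8·32.1 = 48.2; q_1* = 10 + 0.8·48.2/13 = 12.9662; q_2* = 8 + 0.2·48.2/32.1 = 8.3003.

q_1* = 12.9662, q_2* = 8.3003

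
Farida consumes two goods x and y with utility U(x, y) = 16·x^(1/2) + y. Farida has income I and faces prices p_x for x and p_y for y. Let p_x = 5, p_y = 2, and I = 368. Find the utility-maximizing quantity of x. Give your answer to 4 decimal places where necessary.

x* = 10.24

Set MRS = p_x/p_y: 8·x^(−1/2) = p_x/p_y.
Thus x* = (8·p_y/p_x)² — independent of I — with the rest of income spent on y.
Plugging in: x* = (8·2/5)² = 10.24.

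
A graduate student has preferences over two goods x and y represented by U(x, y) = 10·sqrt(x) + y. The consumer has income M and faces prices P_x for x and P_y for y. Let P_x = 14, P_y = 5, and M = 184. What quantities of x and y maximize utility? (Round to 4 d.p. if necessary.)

x* = 3.1888, y* = 27.8714

Thus x* = (5·P_y/P_x)² — independent of M — with the rest of income spent on y.
Plugging in: x* = (5·5/14)² = 3.1888, y* = 27.8714.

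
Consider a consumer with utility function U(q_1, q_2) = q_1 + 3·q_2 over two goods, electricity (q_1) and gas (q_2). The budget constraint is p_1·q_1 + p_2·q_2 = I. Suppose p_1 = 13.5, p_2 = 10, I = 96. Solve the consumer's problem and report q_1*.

q_1* = 0

Perfect substitutes: compare marginal utility per dollar. 1/p_1 vs 3/p_2 → 0.0741 vs 0.3.
q_2 gives more utility per dollar, so spend all income on q_2: q_2* = I/p_2, q_1* = 0.
Numerically: q_1* = 0, q_2* = 9.6.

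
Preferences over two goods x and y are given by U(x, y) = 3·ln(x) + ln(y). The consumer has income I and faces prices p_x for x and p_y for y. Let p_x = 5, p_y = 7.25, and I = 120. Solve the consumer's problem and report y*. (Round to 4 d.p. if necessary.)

Tangency: MRS = 3·y/x = p_x/p_y.
Rearranging, p_y·y = (1/3)·p_x·x. Substituting into the budget gives p_x·x·(1 + (1/3)) = I.
Demand: x*(p_x,p_y,I) = 0.75·I/p_x and y* = 0.25·I/p_y.
At p_x=5, p_y=7.25, I=120: y* = 0.25·120/7.25 = 4.1379.

y* = 4.1379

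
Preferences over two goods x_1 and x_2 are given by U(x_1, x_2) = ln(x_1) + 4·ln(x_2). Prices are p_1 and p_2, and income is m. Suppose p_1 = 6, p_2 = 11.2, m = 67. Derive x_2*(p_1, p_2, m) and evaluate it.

x_2* = 4.7857

Tangency: MRS = (1/4)·x_2/x_1 = p_1/p_2.
Rearranging, p_2·x_2 = 4·p_1·x_1. Substituting into the budget gives p_1·x_1·(1 + 4) = m.
Demand: x_1*(p_1,p_2,m) = 0.2·m/p_1 and x_2* = 0.8·m/p_2.
At p_1=6, p_2=11.2, m=67: x_2* = 0.8·67/11.2 = 4.7857.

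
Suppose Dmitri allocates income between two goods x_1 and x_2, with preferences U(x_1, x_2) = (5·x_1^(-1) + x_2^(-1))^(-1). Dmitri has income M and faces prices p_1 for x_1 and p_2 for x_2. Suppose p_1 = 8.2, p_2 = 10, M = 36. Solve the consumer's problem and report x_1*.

MRS = MU_x_1/MU_x_2 = 5·(x_2/x_1)^(2). Set equal to p_1/p_2.
Hence x_2/x_1 = ((1/5)·p_1/p_2)^(1/(2)), i.e. raised to the 0.5 power.
With the ratio pinned down, the budget gives x_1* = M/(p_1 + p_2·(x_2/x_1)) and x_2* = (x_2/x_1)·x_1*.
Numerically x_2/x_1 = 0.404969, so x_1* = 36/(8.2 + 10·0.404969) = 2.9388.

x_1* = 2.9388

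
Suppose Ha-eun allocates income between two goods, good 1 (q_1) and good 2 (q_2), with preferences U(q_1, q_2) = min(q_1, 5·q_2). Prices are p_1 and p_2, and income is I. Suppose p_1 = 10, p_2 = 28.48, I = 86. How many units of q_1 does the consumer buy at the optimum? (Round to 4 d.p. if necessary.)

q_1* = 5.4791

Demand: q_1*(p_1,p_2,I) = 5·I/(5·p_1 + p_2), q_2* = I/(5·p_1 + p_2).
Here 5·10 + 28.48 = 78.48, giving q_1* = 5.4791.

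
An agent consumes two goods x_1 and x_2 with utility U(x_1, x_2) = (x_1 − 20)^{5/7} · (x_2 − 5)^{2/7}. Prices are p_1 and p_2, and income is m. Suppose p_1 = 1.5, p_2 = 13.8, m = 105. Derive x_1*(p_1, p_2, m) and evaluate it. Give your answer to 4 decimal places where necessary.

x_1* = 22.8571

MRS = (5/2)·(x_2−5)/(x_1−20). Tangency with p_1/p_2 gives x_2−5 = (2/5)·(p_1/p_2)·(x_1−20).
After buying the subsistence bundle (20, 5), a share 5/7 of the remaining income goes to x_1: x_1* = 20 + 5/7·(m − 20p_1 − 5p_2)/p_1.
Discretionary income = 105 − 20·1.5 − 5·13.8 = 6; x_1* = 20 + 5/7·6/1.5 = 22.8571.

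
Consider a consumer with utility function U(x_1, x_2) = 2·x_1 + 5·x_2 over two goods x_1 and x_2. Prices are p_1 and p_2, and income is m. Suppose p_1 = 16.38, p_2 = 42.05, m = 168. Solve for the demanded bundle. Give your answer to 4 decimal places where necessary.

Perfect substitutes: compare marginal utility per dollar. 2/p_1 vs 5/p_2 → 0.1221 vs 0.1189.
x_1 gives more utility per dollar, so spend all income on x_1: x_1* = m/p_1, x_2* = 0.
Numerically: x_1* = 10.2564, x_2* = 0.

x_1* = 10.2564, x_2* = 0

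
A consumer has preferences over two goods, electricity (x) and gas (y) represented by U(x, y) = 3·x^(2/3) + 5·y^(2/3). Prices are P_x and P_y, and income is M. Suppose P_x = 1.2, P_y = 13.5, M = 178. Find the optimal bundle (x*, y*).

From the CES first-order condition, (3/5)·(y/x)^(1/3) = P_x/P_y.
Hence y/x = ((5/3)·P_x/P_y)^(1/(1/3)), i.e. raised to the 3 power.
With the ratio pinned down, the budget gives x* = M/(P_x + P_y·(y/x)) and y* = (y/x)·x*.
Numerically y/x = 0.003252, so x* = 178/(1.2 + 13.5·0.003252) = 143.0988 and y* = 0.003252·143.0988 = 0.4653.

x* = 143.0988, y* = 0.4653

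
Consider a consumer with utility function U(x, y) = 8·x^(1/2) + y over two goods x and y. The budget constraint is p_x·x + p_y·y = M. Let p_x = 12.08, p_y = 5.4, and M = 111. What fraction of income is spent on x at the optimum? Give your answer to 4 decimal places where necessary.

share on x = 0.348

Set MRS = p_x/p_y: 4·x^(−1/2) = p_x/p_y.
Solve: √x = 4·p_y/p_x, so x*(p_x,p_y) = (4·p_y/p_x)², and y* = (M − p_x·x*)/p_y.
Plugging in: x* = (4·5.4/12.08)² = 3.1972, y* = 13.4032.
Expenditure on x: 12.08·3.1972 = 38.6225; share = 0.348.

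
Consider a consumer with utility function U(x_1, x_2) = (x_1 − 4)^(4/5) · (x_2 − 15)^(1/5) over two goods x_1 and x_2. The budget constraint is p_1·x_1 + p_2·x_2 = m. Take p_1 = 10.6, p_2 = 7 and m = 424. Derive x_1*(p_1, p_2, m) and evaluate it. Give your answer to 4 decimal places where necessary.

x_1* = 24.8755

MRS = 4·(x_2−15)/(x_1−4). Tangency with p_1/p_2 gives x_2−15 = (1/4)·(p_1/p_2)·(x_1−4).
After buying the subsistence bundle (4, 15), a share 0.8 of the remaining income goes to x_1: x_1* = 4 + 0.8·(m − 4p_1 − 15p_2)/p_1.
Discretionary income = 424 − 4·10.6 − 15·7 = 276.6; x_1* = 4 + 0.8·276.6/10.6 = 24.8755.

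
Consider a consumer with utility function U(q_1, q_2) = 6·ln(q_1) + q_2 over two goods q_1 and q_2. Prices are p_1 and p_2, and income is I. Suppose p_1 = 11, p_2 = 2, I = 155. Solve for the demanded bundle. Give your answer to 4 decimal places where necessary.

q_1* = 1.0909, q_2* = 71.5

Set MRS = p_1/p_2: (6/q_1)/1 = p_1/p_2.
So q_1*(p_1,p_2) = 6·p_2/p_1, independent of income; and q_2* = (I − 6·p_2)/p_2.
At the given prices: q_1* = 6·2/11 = 1.0909, and q_2* = 71.5.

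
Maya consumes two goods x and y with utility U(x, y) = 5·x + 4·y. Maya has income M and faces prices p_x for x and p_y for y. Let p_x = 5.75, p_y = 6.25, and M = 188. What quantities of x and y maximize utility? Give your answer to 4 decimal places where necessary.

x* = 32.6957, y* = 0

x gives more utility per dollar, so spend all income on x: x* = M/p_x, y* = 0.
Numerically: x* = 32.6957, y* = 0.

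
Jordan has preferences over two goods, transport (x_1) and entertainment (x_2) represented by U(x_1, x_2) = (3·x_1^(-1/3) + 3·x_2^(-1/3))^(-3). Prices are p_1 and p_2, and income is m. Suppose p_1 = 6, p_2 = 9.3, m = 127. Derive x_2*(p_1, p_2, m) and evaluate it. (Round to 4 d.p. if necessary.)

From the CES first-order condition, (x_2/x_1)^(4/3) = p_1/p_2.
Hence x_2/x_1 = (p_1/p_2)^(1/(4/3)), i.e. raised to the 0.75 power.
Substitute x_2 = (x_2/x_1)·x_1 into the budget: x_1* = m/(p_1 + p_2·(x_2/x_1)).
Numerically x_2/x_1 = 0.719865, so x_1* = 127/(6 + 9.3·0.719865) = 10.0041 and x_2* = 0.719865·10.0041 = 7.2016.

x_2* = 7.2016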